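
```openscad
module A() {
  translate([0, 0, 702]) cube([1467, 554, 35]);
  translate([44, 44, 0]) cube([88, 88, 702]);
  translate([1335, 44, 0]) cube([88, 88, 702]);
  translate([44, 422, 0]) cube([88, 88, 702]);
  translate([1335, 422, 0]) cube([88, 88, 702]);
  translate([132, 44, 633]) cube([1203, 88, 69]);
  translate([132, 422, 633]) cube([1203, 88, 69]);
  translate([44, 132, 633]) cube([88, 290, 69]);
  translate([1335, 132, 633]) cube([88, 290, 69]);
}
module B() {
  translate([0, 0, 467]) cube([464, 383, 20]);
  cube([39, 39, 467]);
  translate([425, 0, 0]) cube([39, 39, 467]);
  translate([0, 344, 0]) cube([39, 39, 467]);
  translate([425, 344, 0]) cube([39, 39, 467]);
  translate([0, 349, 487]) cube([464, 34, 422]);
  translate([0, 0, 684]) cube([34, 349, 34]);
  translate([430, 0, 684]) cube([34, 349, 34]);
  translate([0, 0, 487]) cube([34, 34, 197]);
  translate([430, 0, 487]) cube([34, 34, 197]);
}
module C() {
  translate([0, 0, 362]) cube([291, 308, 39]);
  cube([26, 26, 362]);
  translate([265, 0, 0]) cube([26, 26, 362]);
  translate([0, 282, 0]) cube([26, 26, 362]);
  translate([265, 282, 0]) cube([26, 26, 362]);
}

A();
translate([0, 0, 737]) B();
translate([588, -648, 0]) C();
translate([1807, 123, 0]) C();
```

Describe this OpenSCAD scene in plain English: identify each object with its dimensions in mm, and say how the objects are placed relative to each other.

A is a rectangular dining table. The top is 1467×554×35 mm with its upper surface at z = 737 mm. It stands on four 88×88 mm square legs, each inset 44 mm from the nearest pair of top edges, running from the floor to the underside of the top. Four apron rails, 88 mm thick and 69 mm tall, run between adjacent legs with their top edges flush with the underside of the top and their outer faces flush with the legs' outer faces.

B is a chair: 464×383 mm seat, 20 mm thick, top at z = 487 mm, on four 39 mm square corner legs flush with the seat edges. A 34 mm thick backrest slab spans the full seat width, extending 422 mm above the seat top, its back face flush with the seat's +y edge. Two armrests of 34×34 mm section run along each side from the seat's front edge to the front of the backrest, top faces 231 mm above the seat top and outer faces flush with the seat's x-edges; a 34×34 mm post under the front of each armrest stands on the seat at the front corner.

C is a simple wooden stool: a rectangular seat 291 mm (x) by 308 mm (y), 39 mm thick, top face at z = 401 mm, on four square legs, each 26×26 mm in cross-section. The legs rest on z = 0, each flush with a corner of the seat.

The chair is on top of the table. Two stools sit around the table at the −y, +x sides.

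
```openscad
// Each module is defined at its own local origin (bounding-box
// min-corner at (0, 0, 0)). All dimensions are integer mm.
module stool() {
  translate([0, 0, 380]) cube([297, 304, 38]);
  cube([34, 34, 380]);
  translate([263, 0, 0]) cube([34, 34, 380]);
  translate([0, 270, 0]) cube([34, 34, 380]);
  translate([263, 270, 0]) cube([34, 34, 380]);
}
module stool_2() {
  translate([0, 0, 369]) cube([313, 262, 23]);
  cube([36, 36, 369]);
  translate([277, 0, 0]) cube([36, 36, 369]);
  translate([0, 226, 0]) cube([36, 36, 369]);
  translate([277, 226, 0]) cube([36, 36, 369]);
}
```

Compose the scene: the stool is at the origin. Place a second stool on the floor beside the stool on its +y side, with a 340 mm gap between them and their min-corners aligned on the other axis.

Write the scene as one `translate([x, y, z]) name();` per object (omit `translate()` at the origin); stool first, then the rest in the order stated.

stool();
translate([0, 644, 0]) stool_2();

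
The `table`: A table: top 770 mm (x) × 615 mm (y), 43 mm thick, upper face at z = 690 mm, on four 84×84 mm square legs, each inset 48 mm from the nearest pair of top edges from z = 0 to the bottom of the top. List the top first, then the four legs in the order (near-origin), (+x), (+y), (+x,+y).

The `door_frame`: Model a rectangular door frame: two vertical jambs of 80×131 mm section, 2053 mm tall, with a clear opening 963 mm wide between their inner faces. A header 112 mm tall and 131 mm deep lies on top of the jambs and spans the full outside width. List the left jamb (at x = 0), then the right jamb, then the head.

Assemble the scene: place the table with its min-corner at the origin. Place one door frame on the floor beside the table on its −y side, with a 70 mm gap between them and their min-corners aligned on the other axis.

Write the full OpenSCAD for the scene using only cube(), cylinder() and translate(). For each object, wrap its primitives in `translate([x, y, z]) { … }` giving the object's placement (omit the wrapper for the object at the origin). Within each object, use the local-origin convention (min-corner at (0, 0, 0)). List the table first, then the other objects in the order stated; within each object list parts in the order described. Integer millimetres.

translate([0, 0, 647]) cube([770, 615, 43]);
translate([48, 48, 0]) cube([84, 84, 647]);
translate([638, 48, 0]) cube([84, 84, 647]);
translate([48, 483, 0]) cube([84, 84, 647]);
translate([638, 483, 0]) cube([84, 84, 647]);
translate([0, -201, 0]) {
  cube([80, 131, 2053]);
  translate([1043, 0, 0]) cube([80, 131, 2053]);
  translate([0, 0, 2053]) cube([1123, 131, 112]);
}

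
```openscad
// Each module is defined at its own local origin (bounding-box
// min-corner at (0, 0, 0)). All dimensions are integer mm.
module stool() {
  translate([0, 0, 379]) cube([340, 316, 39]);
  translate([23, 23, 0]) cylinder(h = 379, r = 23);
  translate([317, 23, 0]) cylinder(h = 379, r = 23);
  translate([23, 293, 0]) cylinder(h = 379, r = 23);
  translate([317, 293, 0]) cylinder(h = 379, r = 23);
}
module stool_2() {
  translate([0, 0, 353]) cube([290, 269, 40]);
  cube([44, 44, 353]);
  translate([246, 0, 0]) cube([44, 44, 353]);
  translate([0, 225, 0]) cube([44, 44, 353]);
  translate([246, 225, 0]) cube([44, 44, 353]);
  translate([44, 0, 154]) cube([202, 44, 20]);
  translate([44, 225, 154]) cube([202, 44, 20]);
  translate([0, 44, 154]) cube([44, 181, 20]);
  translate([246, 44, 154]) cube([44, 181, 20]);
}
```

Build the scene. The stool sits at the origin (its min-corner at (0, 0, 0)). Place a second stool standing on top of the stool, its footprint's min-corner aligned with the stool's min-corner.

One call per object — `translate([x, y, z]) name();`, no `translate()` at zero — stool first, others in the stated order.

stool();
translate([0, 0, 418]) stool_2();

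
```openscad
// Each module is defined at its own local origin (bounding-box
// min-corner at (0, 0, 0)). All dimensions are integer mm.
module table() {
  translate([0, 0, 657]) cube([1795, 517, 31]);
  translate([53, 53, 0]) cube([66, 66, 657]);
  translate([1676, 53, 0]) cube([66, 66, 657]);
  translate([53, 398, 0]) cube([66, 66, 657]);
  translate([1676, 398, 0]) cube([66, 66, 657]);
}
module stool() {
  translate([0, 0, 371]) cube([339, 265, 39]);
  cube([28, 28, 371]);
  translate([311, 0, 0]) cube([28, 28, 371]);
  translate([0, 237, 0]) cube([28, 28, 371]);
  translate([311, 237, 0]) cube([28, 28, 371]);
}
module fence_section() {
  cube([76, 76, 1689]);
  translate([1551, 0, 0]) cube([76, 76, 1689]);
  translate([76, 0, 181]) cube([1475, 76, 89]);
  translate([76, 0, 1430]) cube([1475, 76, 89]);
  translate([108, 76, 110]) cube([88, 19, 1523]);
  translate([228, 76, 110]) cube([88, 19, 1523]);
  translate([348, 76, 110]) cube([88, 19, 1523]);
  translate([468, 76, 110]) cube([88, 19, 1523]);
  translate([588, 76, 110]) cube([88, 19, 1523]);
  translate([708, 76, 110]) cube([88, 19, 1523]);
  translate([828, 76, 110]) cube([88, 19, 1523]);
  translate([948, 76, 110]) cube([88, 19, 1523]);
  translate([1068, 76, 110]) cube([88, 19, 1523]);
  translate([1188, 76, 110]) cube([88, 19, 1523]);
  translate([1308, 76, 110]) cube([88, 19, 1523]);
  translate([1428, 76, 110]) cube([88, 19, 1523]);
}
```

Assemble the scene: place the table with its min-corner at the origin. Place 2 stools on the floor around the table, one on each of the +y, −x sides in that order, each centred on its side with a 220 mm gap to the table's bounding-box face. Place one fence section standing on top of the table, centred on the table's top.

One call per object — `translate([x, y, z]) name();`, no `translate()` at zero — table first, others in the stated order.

table();
translate([728, 737, 0]) stool();
translate([-559, 126, 0]) stool();
translate([84, 211, 688]) fence_section();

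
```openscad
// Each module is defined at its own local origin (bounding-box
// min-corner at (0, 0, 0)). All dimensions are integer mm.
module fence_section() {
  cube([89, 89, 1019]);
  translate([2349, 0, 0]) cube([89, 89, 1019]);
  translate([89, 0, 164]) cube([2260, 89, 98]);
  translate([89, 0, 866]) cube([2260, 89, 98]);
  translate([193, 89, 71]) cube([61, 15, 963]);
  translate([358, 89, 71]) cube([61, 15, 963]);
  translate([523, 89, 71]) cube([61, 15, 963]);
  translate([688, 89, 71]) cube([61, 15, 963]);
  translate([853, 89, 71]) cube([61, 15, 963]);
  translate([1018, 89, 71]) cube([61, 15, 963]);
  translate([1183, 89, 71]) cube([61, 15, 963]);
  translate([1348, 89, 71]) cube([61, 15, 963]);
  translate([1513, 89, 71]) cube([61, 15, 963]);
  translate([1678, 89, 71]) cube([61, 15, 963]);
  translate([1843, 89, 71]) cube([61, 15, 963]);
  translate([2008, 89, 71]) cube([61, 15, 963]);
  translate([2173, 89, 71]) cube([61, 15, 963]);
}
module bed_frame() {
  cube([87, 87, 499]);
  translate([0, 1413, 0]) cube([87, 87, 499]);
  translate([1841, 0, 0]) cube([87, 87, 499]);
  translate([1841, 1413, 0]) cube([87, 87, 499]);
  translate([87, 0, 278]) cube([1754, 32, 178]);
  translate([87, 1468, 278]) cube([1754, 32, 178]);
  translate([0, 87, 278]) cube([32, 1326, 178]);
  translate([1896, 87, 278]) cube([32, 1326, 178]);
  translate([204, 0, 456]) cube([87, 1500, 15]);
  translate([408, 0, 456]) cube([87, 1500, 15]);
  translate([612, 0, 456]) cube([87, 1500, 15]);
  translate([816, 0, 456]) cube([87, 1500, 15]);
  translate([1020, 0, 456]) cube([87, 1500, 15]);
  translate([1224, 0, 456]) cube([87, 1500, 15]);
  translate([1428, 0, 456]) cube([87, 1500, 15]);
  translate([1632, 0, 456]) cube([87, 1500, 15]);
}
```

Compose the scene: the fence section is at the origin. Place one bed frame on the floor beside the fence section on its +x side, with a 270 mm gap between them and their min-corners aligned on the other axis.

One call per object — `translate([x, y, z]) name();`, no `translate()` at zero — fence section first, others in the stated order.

fence_section();
translate([2708, 0, 0]) bed_frame();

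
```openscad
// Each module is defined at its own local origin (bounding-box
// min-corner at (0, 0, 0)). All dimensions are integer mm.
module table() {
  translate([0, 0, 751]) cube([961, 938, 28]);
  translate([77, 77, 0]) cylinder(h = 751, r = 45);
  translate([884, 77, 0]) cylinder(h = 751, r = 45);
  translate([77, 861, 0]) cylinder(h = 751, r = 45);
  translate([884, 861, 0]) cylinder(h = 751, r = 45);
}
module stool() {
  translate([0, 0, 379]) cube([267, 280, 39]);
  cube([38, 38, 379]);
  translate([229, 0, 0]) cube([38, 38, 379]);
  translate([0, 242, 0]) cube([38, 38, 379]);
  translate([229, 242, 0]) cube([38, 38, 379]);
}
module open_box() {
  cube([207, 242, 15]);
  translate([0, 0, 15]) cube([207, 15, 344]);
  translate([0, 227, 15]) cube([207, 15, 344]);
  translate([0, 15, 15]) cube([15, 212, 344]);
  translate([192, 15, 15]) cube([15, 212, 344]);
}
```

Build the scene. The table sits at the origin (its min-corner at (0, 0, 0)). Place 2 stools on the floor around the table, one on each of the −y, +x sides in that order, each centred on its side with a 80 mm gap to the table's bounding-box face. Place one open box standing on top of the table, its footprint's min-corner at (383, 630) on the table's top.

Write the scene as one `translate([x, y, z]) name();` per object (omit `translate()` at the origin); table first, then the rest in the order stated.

table();
translate([347, -360, 0]) stool();
translate([1041, 329, 0]) stool();
translate([383, 630, 779]) open_box();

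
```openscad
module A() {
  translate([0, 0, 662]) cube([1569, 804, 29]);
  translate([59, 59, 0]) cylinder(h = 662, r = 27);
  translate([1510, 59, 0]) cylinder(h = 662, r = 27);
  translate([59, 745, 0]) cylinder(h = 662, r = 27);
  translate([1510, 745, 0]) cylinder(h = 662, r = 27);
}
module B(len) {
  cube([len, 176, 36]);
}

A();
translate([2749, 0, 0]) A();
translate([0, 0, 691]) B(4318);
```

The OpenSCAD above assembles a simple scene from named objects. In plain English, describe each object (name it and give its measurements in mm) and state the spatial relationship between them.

A is a rectangular dining table. The top is 1569×804×29 mm with its upper surface at z = 691 mm. It stands on four round legs of 54 mm diameter, each leg's bounding box inset 32 mm from the nearest pair of top edges, running from the floor to the underside of the top.

B is a rectangular beam 4318 mm long (x), 176 mm deep (y), 36 mm thick (z).

The beam spans the tops of two tables placed 1180 mm apart, resting at z = 691 mm.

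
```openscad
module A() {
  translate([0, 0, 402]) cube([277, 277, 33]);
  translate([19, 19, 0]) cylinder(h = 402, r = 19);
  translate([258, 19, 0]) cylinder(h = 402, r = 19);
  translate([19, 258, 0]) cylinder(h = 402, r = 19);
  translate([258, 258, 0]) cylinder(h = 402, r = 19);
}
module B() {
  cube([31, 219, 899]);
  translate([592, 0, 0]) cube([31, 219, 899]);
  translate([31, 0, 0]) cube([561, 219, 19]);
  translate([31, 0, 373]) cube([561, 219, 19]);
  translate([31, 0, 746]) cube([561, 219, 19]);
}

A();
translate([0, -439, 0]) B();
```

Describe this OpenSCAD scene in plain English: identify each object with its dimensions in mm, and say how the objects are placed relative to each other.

A is a four-legged stool. The seat is a 277×277×33 mm slab whose top surface is at z = 435 mm; four round legs, each 38 mm in diameter, run from the floor (z = 0) to the underside of the seat, each leg's axis is inset half a diameter from the nearest pair of seat edges (so the leg's bounding box is flush with the corner).

B is an open bookshelf. Two side panels, each 31 mm thick, 219 mm deep and 899 mm tall, stand 623 mm apart (outside-to-outside). Between them sit 3 shelves, each 19 mm thick and 219 mm deep, spanning the full gap between the sides. The bottom shelf rests on the floor (its underside at z = 0) and the clear gap between one shelf's top and the next shelf's underside is 354 mm.

The bookshelf is on the floor beside the stool on its −y side.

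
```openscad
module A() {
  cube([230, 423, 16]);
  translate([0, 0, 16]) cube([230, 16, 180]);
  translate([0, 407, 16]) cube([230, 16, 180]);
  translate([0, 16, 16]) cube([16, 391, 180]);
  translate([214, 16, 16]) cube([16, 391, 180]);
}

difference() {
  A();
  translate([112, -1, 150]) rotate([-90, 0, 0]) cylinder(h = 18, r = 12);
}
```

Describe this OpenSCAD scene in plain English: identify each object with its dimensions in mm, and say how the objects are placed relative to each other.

A is an open-topped rectangular box: outside dimensions 230×423×196 mm, with a uniform wall and base thickness of 16 mm. The base is a full 230×423 slab on the floor; four walls sit on top of the base. The front and back walls (the −y and +y sides) span the full width; the two side walls fit between them.

The open box has a circular hole of radius 12 mm through its front wall, centred at (x = 112, z = 150).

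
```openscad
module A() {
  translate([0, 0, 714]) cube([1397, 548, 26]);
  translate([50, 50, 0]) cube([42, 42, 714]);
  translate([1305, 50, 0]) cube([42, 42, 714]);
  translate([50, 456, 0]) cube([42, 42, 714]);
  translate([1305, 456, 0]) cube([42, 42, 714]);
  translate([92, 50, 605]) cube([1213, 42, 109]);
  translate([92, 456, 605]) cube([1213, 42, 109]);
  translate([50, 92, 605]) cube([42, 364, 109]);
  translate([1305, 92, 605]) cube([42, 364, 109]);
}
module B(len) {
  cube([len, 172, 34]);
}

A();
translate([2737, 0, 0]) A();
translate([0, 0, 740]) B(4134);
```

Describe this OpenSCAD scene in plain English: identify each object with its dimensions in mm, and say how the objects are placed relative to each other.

A is a table with a 1397×548 mm rectangular top, 26 mm thick, top surface at z = 740 mm, supported by four 42×42 mm square legs, each inset 50 mm from the nearest pair of top edges, running from the floor. Four apron rails, 42 mm thick and 109 mm tall, run between adjacent legs with their top edges flush with the underside of the top and their outer faces flush with the legs' outer faces.

B is a rectangular beam 4134 mm long (x), 172 mm deep (y), 34 mm thick (z).

The beam spans the tops of two tables placed 1340 mm apart, resting at z = 740 mm.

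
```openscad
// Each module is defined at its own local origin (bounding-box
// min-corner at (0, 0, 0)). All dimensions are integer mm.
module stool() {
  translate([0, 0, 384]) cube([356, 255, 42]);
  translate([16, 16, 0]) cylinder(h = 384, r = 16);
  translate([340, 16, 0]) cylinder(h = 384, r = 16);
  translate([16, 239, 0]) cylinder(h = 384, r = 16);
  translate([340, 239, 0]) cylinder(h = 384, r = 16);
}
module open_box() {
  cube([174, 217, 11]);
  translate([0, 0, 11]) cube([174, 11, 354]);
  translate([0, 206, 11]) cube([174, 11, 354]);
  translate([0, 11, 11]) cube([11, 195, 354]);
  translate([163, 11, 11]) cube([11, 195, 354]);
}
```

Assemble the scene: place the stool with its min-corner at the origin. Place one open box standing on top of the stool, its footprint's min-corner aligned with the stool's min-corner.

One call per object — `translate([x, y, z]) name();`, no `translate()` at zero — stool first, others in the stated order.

stool();
translate([0, 0, 426]) open_box();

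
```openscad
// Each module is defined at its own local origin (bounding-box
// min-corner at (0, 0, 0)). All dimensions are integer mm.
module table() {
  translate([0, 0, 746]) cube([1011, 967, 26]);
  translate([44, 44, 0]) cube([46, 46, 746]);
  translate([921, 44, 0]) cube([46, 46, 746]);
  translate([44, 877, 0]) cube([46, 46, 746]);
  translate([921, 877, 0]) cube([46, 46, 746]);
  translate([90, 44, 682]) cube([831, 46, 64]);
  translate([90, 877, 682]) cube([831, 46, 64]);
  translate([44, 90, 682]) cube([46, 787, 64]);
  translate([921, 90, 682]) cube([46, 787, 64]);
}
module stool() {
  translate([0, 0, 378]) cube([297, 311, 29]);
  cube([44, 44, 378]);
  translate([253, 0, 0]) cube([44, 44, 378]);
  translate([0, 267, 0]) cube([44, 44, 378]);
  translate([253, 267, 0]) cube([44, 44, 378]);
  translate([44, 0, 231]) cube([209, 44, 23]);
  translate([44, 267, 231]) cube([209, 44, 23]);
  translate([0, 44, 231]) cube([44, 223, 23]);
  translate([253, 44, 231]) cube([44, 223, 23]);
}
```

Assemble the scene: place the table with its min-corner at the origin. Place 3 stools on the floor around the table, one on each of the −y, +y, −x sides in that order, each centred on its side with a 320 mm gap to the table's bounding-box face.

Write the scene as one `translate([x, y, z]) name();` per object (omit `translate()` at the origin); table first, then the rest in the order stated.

table();
translate([357, -631, 0]) stool();
translate([357, 1287, 0]) stool();
translate([-617, 328, 0]) stool();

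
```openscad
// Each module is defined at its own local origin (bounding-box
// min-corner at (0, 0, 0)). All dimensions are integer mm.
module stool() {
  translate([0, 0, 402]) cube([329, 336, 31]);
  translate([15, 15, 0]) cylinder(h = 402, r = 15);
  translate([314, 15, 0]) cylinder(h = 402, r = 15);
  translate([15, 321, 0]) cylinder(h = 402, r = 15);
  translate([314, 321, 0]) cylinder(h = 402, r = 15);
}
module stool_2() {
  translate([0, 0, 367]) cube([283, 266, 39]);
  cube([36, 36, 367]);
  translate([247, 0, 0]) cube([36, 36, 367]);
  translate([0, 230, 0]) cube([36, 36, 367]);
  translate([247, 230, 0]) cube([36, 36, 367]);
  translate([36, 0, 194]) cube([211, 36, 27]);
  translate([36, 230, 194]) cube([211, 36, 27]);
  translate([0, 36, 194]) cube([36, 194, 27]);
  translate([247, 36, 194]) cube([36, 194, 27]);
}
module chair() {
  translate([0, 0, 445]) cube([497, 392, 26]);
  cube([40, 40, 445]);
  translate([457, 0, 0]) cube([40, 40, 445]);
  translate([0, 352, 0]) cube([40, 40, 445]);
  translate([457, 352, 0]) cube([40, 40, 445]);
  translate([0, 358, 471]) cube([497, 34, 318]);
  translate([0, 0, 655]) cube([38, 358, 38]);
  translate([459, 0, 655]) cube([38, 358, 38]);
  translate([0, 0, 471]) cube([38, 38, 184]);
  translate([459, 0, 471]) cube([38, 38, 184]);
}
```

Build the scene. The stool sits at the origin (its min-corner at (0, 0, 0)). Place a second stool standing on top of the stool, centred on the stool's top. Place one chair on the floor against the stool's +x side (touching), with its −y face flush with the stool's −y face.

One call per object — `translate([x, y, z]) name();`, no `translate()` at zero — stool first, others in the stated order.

stool();
translate([23, 35, 433]) stool_2();
translate([329, 0, 0]) chair();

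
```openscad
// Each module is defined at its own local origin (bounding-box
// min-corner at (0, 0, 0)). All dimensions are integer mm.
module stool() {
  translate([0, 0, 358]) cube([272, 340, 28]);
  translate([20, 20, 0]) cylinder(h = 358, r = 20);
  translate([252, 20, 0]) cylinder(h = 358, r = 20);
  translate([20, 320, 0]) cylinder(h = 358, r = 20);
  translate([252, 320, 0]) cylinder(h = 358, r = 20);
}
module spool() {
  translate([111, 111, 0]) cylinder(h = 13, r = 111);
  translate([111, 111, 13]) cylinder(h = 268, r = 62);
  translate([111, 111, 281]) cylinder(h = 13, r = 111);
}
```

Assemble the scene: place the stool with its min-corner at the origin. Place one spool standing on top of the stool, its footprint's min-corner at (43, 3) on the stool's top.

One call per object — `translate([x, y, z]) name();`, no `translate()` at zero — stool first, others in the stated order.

stool();
translate([43, 3, 386]) spool();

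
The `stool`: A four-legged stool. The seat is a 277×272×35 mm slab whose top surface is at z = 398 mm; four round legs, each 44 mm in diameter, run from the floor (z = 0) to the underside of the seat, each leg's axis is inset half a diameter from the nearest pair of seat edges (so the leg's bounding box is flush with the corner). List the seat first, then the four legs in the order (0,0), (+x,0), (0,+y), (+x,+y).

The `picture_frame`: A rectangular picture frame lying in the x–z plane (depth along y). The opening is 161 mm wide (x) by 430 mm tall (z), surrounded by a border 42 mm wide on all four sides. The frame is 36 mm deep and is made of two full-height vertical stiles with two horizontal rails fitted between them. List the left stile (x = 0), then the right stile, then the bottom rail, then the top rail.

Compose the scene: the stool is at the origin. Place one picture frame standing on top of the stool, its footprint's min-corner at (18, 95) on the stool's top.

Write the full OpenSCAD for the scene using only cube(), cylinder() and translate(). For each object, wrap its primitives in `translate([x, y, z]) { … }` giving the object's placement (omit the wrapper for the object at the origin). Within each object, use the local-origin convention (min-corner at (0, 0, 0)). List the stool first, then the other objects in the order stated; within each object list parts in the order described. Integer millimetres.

translate([0, 0, 363]) cube([277, 272, 35]);
translate([22, 22, 0]) cylinder(h = 363, r = 22);
translate([255, 22, 0]) cylinder(h = 363, r = 22);
translate([22, 250, 0]) cylinder(h = 363, r = 22);
translate([255, 250, 0]) cylinder(h = 363, r = 22);
translate([18, 95, 398]) {
  cube([42, 36, 514]);
  translate([203, 0, 0]) cube([42, 36, 514]);
  translate([42, 0, 0]) cube([161, 36, 42]);
  translate([42, 0, 472]) cube([161, 36, 42]);
}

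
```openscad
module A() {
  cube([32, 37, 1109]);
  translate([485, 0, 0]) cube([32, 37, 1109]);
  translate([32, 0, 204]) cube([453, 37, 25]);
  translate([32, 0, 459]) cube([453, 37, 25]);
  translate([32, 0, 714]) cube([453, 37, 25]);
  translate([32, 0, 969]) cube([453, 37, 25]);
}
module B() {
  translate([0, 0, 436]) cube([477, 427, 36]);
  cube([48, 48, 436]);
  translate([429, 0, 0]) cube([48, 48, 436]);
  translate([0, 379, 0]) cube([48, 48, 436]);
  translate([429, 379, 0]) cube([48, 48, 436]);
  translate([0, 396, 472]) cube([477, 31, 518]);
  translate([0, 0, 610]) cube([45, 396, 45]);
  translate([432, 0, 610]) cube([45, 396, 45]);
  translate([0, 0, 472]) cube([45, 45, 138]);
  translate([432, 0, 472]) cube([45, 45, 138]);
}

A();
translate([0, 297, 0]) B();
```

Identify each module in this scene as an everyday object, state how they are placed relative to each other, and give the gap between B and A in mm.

The chair's nearest face is 260 mm from the ladder's +y face.

A is a ladder. B is a chair. The chair is on the floor beside the ladder on its +y side. The gap between the chair and the ladder is 260 mm.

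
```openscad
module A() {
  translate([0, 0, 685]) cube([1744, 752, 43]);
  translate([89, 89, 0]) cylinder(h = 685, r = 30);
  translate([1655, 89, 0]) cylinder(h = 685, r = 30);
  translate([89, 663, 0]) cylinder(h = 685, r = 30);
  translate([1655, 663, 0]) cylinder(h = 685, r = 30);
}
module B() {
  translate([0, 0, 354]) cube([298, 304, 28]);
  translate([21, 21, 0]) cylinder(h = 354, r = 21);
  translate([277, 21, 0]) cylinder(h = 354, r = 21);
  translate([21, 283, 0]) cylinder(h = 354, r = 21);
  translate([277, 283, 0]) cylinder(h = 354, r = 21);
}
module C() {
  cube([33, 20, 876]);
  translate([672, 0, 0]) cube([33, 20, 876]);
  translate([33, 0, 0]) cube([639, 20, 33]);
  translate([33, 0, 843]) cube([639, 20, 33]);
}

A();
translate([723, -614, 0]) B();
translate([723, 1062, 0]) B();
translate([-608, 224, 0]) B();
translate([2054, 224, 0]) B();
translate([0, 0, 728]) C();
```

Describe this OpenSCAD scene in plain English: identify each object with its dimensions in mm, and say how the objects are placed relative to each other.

A is a rectangular dining table. The top is 1744×752×43 mm with its upper surface at z = 728 mm. It stands on four round legs of 60 mm diameter, each leg's bounding box inset 59 mm from the nearest pair of top edges, running from the floor to the underside of the top.

B is a four-legged stool. The seat is 298×304 mm, 28 mm thick, top at z = 382 mm. It stands on four round legs, each 42 mm in diameter, from z = 0 to the seat underside, each leg's axis is inset half a diameter from the nearest pair of seat edges (so the leg's bounding box is flush with the corner).

C is a picture frame with a 639×810 mm rectangular opening (x by z) and a uniform 33 mm border on every side. Frame depth is 20 mm along y. It is built from two vertical stiles running the full outside height and two horizontal rails spanning the gap between the stiles.

Four stools sit around the table at the −y, +y, −x, +x sides. The picture frame is on top of the table.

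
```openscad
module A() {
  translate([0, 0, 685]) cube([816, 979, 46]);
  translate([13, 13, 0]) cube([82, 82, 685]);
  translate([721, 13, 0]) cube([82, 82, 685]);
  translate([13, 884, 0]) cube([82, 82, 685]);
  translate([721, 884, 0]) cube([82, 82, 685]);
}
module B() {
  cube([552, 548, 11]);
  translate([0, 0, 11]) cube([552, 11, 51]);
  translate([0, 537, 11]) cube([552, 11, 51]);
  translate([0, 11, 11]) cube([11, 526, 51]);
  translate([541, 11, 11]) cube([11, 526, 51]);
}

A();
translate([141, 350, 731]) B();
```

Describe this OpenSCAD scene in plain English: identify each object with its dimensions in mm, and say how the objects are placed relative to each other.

A is a table: top 816 mm (x) × 979 mm (y), 46 mm thick, upper face at z = 731 mm, on four 82×82 mm square legs, each inset 13 mm from the nearest pair of top edges, running from z = 0 to the bottom of the top.

B is an open storage box with external size 552×548×62 mm and wall thickness 11 mm (the base is also 11 mm thick). The base covers the whole footprint; the four walls stand on the base, with the y-facing walls full-width and the x-facing walls fitting between their inner faces.

The open box is on top of the table.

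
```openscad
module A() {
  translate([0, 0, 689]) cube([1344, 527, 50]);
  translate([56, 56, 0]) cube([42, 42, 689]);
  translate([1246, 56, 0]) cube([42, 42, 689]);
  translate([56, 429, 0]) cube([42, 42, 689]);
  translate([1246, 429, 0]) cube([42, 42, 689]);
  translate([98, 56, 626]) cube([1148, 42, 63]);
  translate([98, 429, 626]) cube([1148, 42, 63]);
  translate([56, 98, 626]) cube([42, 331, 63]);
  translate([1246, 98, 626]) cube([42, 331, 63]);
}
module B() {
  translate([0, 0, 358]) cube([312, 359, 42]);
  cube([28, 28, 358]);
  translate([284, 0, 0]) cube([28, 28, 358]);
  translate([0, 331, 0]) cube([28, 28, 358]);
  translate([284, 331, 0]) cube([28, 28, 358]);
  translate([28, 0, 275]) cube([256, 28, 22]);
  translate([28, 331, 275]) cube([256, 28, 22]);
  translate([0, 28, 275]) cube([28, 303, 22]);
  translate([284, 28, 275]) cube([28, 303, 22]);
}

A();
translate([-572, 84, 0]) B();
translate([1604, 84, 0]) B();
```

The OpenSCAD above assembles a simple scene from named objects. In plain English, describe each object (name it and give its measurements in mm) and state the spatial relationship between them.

A is a table: top 1344 mm (x) × 527 mm (y), 50 mm thick, upper face at z = 739 mm, on four 42×42 mm square legs, each inset 56 mm from the nearest pair of top edges, running from z = 0 to the bottom of the top. Four apron rails, 42 mm thick and 63 mm tall, run between adjacent legs with their top edges flush with the underside of the top and their outer faces flush with the legs' outer faces.

B is a four-legged stool. The seat is a 312×359×42 mm slab whose top surface is at z = 400 mm; four square legs, each 28×28 mm in cross-section, run from the floor (z = 0) to the underside of the seat, each flush with a corner of the seat. Four stretchers, 28 mm wide and 22 mm tall, connect adjacent legs with their undersides at z = 275 mm, each running between the inner faces of the legs it joins and aligned with the legs' outer faces on the other axis.

Two stools sit around the table at the −x, +x sides.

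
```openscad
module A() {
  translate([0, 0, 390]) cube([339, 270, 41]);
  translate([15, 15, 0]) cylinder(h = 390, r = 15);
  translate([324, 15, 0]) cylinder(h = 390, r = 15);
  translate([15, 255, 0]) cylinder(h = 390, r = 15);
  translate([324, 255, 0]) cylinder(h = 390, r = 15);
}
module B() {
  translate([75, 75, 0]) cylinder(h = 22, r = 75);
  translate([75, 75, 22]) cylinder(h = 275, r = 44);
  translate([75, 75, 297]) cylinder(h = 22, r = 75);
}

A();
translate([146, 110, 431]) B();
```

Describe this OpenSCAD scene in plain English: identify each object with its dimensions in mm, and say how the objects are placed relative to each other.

A is a simple wooden stool: a rectangular seat 339 mm (x) by 270 mm (y), 41 mm thick, top face at z = 431 mm, on four round legs, each 30 mm in diameter. The legs rest on z = 0, each leg's axis is inset half a diameter from the nearest pair of seat edges (so the leg's bounding box is flush with the corner).

B is a spool: two coaxial disc flanges of radius 75 mm and thickness 22 mm, joined by a core cylinder of radius 44 mm and height 275 mm. The lower flange rests on z = 0 and the three cylinders share a vertical axis.

The spool is on top of the stool.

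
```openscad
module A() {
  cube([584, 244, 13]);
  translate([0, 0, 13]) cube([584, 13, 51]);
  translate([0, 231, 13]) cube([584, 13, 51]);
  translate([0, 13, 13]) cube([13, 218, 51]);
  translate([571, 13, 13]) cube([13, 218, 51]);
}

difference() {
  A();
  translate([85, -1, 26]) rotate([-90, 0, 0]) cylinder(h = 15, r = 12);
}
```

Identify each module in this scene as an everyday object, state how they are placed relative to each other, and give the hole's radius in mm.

The subtracted cylinder has r = 12 mm.

A is an open box. The open box has a circular hole through its front wall. The hole's radius is 12 mm.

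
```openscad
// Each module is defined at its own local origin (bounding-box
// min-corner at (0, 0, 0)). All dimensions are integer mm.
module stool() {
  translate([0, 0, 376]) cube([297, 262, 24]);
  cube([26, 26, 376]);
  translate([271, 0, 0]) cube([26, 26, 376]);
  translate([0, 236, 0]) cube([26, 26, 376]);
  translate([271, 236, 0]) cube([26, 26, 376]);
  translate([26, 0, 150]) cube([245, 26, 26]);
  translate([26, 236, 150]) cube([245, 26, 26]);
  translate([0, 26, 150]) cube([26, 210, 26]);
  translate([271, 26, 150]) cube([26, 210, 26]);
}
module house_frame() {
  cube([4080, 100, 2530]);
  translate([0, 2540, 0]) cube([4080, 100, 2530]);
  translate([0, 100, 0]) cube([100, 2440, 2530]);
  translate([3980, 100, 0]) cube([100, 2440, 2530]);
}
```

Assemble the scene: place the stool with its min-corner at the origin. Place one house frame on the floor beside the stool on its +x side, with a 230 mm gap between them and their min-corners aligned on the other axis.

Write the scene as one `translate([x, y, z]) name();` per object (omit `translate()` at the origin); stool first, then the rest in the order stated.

stool();
translate([527, 0, 0]) house_frame();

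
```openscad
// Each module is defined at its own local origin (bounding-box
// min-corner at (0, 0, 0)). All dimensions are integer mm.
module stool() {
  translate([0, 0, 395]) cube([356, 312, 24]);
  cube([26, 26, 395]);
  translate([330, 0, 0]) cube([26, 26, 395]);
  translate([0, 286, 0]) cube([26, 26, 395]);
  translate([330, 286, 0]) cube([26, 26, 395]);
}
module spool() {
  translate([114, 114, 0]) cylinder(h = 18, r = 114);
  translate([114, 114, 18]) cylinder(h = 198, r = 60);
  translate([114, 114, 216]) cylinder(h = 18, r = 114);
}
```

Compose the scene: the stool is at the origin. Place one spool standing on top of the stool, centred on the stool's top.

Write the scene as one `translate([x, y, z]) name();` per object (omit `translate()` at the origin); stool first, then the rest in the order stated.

stool();
translate([64, 42, 419]) spool();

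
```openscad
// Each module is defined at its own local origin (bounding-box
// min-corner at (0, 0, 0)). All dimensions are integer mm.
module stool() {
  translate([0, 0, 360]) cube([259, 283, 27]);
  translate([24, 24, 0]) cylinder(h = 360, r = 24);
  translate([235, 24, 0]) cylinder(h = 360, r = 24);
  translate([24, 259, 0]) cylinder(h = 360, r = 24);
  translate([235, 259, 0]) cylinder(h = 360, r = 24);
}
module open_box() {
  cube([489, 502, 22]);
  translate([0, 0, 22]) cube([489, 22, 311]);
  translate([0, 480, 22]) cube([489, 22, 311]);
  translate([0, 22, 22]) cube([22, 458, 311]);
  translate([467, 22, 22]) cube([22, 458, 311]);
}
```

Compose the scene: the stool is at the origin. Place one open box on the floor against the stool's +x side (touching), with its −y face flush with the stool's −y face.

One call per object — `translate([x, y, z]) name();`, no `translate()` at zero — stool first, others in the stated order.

stool();
translate([259, 0, 0]) open_box();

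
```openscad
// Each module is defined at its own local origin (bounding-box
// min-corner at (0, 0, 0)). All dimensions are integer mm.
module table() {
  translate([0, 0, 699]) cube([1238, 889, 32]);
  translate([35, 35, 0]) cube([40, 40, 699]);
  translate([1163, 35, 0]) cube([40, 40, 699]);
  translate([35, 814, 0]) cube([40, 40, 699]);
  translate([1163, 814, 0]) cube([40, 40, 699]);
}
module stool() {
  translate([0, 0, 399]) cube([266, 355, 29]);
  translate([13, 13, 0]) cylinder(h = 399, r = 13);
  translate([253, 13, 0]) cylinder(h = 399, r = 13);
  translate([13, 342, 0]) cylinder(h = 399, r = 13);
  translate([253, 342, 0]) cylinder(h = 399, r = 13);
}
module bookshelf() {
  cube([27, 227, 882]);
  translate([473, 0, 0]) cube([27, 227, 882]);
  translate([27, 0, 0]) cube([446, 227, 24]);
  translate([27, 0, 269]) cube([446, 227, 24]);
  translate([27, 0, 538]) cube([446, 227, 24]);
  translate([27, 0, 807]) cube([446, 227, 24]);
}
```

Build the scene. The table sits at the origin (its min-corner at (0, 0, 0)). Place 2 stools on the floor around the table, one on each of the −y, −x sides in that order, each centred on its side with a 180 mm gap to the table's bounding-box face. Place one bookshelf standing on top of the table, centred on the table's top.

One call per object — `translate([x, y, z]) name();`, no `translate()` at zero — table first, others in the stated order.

table();
translate([486, -535, 0]) stool();
translate([-446, 267, 0]) stool();
translate([369, 331, 731]) bookshelf();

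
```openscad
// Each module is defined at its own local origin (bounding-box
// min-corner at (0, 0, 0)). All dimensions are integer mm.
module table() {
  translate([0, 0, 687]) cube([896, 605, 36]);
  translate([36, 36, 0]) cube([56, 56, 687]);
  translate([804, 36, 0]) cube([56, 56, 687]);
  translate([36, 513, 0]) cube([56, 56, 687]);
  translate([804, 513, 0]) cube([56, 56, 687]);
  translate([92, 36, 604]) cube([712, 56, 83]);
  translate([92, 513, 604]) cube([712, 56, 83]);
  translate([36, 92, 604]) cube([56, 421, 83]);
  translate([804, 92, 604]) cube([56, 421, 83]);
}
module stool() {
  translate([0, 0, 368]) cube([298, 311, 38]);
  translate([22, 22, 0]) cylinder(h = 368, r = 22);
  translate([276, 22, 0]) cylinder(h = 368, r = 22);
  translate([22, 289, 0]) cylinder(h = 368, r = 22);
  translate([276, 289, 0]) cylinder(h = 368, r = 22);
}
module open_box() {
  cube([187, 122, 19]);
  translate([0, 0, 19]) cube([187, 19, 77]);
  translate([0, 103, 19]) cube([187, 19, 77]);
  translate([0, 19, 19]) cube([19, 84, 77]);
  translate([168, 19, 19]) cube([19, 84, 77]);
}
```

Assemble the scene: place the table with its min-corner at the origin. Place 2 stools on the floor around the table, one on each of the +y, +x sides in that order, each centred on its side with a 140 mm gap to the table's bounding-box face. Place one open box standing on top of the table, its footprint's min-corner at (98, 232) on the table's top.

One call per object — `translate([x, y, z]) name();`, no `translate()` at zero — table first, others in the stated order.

table();
translate([299, 745, 0]) stool();
translate([1036, 147, 0]) stool();
translate([98, 232, 723]) open_box();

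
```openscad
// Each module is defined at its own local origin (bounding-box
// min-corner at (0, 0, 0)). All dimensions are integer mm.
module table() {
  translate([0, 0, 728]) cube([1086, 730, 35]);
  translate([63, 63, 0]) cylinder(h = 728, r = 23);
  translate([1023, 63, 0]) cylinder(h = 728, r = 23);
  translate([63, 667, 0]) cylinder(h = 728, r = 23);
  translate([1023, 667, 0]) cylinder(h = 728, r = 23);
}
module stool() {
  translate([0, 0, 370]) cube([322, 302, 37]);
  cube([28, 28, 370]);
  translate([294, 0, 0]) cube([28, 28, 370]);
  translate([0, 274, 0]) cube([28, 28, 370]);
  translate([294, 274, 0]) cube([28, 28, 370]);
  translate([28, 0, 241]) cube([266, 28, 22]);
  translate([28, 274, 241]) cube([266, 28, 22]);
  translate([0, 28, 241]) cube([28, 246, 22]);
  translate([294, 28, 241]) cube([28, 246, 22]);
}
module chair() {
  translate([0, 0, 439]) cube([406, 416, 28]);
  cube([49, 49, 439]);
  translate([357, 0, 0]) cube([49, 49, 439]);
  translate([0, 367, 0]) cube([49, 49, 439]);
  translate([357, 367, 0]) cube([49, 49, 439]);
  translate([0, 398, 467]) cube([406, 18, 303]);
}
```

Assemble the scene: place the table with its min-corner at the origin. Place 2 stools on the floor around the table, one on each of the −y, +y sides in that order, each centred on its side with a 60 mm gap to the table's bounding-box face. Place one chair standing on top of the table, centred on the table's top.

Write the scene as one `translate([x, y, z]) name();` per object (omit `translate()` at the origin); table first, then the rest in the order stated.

table();
translate([382, -362, 0]) stool();
translate([382, 790, 0]) stool();
translate([340, 157, 763]) chair();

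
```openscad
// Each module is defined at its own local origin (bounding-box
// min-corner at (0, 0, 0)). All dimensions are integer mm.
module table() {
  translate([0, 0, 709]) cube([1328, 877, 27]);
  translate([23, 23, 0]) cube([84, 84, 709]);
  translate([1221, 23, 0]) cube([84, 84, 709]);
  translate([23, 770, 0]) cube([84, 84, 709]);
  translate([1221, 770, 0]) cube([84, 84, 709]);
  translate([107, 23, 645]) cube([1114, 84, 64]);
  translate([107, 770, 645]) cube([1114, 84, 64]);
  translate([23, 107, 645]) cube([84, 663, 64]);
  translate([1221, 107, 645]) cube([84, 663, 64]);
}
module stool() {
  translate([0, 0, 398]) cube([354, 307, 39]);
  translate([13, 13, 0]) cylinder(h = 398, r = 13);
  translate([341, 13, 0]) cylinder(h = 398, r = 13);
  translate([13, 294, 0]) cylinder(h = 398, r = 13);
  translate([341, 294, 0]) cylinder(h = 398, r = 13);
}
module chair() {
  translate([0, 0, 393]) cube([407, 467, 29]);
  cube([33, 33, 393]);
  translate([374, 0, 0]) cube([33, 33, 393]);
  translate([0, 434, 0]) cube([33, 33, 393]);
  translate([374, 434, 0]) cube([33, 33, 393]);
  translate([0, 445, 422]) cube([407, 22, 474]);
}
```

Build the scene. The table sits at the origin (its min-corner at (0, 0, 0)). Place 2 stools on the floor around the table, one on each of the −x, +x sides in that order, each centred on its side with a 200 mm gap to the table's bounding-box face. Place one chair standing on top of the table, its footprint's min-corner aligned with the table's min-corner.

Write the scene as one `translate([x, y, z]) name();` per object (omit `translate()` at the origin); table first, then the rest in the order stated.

table();
translate([-554, 285, 0]) stool();
translate([1528, 285, 0]) stool();
translate([0, 0, 736]) chair();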